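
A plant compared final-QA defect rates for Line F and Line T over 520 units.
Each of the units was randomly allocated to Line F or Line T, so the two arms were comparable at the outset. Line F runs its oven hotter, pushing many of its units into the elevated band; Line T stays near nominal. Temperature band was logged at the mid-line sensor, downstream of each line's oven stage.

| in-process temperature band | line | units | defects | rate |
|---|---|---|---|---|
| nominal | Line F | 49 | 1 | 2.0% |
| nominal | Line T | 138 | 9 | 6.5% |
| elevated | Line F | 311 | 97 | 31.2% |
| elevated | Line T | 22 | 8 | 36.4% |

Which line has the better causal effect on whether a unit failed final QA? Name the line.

Line T

Line F is lower inside every in-process temperature band stratum but Line T is lower in aggregate. Whether to stratify depends on how in-process temperature band relates to the line.
In-process temperature band lies on the pathway line → in-process temperature band → outcome, so adjusting for it blocks the indirect effect. For the total causal effect of line, use the unadjusted pooled rates.
Pooled: Line F 27.2% vs Line T 10.6%; Line T is lower overall.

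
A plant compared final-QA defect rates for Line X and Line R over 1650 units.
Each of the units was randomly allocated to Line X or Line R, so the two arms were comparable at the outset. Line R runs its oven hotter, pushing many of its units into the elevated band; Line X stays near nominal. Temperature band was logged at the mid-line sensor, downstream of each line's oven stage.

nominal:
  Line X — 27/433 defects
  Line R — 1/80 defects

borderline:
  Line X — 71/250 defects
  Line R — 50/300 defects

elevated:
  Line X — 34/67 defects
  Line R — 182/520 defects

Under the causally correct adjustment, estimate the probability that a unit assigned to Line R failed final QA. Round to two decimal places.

0.26

Stratifying would compare lines among units the lines themselves sorted into in-process temperature band groups — a form of selection on an intermediate. The unconditioned pooled rates give the total causal effect.
So P(outcome | do(Line R)) is just the pooled rate for Line R: 233/900 = 0.259.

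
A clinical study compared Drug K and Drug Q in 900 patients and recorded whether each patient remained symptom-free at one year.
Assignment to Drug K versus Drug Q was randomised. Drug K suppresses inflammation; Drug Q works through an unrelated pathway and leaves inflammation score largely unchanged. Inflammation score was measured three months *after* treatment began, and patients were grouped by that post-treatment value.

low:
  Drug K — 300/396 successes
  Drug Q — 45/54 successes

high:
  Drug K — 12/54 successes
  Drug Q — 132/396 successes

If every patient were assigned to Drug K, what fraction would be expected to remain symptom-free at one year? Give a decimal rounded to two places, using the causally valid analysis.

The stratified and pooled comparisons disagree (Drug Q wins within each inflammation score; Drug K wins overall), so the answer turns on the causal role of inflammation score.
Inflammation score lies on the pathway drug → inflammation score → outcome, so adjusting for it blocks the indirect effect. For the total causal effect of drug, use the unadjusted pooled rates.
So P(outcome | do(Drug K)) is just the pooled rate for Drug K: 312/450 = 0.693.

0.69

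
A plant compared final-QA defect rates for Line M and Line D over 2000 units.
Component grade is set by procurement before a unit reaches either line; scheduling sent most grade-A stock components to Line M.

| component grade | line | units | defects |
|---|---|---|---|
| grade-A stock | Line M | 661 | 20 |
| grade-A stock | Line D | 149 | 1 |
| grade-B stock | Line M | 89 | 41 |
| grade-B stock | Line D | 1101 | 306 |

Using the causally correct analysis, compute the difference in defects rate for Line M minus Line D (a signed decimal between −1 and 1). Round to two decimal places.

+0.12

The imbalance in component grade arose from how units were allocated, not from anything the line did; and component grade independently affects the outcome. The pooled gap is confounded — condition on component grade.
Adjusting over the population distribution of component grade: 0.405·(0.030−0.007) + 0.595·(0.461−0.278) = +0.118.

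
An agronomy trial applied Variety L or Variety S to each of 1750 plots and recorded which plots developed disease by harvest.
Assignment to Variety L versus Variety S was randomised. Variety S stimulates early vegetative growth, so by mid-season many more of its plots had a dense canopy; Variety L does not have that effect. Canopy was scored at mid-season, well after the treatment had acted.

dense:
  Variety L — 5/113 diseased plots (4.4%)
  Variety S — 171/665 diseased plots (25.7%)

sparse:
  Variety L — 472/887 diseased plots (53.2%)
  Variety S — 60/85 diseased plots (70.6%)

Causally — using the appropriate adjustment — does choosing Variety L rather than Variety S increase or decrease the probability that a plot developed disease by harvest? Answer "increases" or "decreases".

increases

The mid-season canopy-specific comparison favours Variety L throughout, but the pooled figures favour Variety S. The question is whether to condition on mid-season canopy.
Stratifying would compare varietys among plots the varietys themselves sorted into mid-season canopy groups — a form of selection on an intermediate. The unconditioned pooled rates give the total causal effect.
Pooled: Variety L 47.7% vs Variety S 30.8%; Variety S is lower overall.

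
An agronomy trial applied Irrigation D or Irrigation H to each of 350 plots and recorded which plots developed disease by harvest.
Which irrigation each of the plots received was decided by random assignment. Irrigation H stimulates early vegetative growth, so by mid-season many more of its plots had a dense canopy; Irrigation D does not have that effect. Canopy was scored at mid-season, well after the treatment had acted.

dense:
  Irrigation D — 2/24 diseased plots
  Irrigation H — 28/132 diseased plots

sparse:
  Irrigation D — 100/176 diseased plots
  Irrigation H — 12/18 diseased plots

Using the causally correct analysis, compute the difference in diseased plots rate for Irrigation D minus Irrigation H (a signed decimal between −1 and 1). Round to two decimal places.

Mid-season canopy lies on the pathway irrigation → mid-season canopy → outcome, so adjusting for it blocks the indirect effect. For the total causal effect of irrigation, use the unadjusted pooled rates.
The causal difference is the pooled difference: 0.510 − 0.267 = +0.243.

+0.24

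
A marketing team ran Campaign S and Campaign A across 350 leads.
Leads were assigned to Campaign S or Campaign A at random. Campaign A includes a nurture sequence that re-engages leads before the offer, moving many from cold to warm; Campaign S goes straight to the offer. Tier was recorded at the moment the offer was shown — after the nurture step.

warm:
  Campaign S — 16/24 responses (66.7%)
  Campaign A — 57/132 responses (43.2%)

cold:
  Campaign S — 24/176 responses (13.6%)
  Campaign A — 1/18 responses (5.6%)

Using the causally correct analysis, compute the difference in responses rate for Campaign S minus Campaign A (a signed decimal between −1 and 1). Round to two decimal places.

-0.19

The distribution of engagement tier is itself part of what the campaign does — it is an intermediate outcome. Holding it fixed would remove that part of the effect; the total effect is the pooled difference.
The causal difference is the pooled difference: 0.200 − 0.387 = -0.187.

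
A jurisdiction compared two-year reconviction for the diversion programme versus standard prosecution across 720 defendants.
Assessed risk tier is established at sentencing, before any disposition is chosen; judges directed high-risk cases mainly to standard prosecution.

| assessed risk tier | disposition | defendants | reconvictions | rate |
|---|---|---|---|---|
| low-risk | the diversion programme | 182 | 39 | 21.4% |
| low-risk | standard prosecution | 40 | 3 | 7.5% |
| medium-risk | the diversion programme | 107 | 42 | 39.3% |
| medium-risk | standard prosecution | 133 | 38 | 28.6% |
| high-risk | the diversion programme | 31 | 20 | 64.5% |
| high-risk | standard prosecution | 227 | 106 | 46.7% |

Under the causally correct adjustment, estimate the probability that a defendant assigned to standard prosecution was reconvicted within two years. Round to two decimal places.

0.29

Since assessed risk tier is a pre-existing factor (not a product of the disposition) and it affects the outcome on its own, it is a confounder. The stratified rates, not the pooled rate, identify the causal effect.
Standardising standard prosecution to the population assessed risk tier mix: 0.308·3/40 + 0.333·38/133 + 0.358·106/227 = 0.286.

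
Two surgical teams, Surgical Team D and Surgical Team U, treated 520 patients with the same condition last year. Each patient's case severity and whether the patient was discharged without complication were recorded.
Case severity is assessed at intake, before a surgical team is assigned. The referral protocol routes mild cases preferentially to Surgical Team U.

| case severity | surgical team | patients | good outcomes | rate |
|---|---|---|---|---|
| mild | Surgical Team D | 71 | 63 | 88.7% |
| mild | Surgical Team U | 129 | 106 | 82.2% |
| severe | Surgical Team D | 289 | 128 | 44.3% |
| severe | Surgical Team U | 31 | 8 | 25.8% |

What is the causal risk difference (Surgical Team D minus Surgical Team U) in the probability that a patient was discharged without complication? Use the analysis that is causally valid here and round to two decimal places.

+0.14

Surgical Team D is higher inside every case severity stratum but Surgical Team U is higher in aggregate. Whether to stratify depends on how case severity relates to the surgical team.
Since case severity is a pre-existing factor (not a product of the surgical team) and it affects the outcome on its own, it is a confounder. The stratified rates, not the pooled rate, identify the causal effect.
Adjusting over the population distribution of case severity: 0.385·(0.887−0.822) + 0.615·(0.443−0.258) = +0.139.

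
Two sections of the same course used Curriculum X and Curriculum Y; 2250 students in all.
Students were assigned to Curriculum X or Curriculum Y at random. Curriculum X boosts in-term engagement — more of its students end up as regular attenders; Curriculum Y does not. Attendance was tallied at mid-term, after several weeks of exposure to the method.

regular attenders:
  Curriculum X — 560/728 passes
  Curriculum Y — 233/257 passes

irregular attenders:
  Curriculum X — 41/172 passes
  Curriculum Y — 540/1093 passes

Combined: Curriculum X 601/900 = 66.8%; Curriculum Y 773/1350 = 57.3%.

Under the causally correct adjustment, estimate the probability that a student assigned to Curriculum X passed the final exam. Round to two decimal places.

0.67

The distribution of mid-term attendance is itself part of what the teaching method does — it is an intermediate outcome. Holding it fixed would remove that part of the effect; the total effect is the pooled difference.
So P(outcome | do(Curriculum X)) is just the pooled rate for Curriculum X: 601/900 = 0.668.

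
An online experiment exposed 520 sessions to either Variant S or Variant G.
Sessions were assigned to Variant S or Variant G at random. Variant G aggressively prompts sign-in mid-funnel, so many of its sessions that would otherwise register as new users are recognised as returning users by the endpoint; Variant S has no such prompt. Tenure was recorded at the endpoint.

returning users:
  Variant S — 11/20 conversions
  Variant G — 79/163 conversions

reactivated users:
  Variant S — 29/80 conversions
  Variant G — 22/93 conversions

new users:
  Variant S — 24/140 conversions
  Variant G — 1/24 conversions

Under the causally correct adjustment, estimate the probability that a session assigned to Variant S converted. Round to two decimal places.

0.27

Variant S is higher inside every user tenure stratum but Variant G is higher in aggregate. Whether to stratify depends on how user tenure relates to the variant.
User tenure is recorded after the variant and is itself shifted by it — it sits on the causal path from variant to outcome. Conditioning on a mediator would strip out part of the effect we want; the pooled comparison gives the total causal effect.
So P(outcome | do(Variant S)) is just the pooled rate for Variant S: 64/240 = 0.267.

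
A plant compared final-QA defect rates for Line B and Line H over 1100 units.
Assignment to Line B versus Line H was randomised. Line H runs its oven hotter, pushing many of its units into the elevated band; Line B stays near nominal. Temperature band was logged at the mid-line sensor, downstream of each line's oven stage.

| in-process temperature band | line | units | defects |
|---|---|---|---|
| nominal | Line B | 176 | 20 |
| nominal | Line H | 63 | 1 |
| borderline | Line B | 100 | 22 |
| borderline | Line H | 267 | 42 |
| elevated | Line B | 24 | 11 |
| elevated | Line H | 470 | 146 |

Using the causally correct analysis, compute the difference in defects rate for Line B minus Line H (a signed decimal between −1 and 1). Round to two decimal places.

-0.06

Line H is lower inside every in-process temperature band stratum but Line B is lower in aggregate. Whether to stratify depends on how in-process temperature band relates to the line.
In-process temperature band is downstream of the line. One should not condition on a consequence of treatment, so the overall rates are the right comparison.
The causal difference is the pooled difference: 0.177 − 0.236 = -0.060.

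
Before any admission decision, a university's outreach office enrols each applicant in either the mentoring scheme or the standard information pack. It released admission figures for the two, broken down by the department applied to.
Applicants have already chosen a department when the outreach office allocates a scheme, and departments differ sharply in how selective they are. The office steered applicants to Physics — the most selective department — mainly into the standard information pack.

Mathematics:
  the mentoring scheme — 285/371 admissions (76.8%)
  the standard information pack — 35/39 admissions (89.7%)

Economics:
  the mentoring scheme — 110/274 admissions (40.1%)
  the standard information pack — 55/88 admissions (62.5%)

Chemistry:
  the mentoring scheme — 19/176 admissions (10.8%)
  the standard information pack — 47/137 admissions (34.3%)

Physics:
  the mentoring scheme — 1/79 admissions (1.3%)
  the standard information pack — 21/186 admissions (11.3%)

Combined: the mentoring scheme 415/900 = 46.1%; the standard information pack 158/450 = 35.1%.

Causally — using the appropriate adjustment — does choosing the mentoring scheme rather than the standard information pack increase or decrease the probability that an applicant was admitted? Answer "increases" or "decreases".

decreases

Department satisfies the back-door criterion: it is not a descendant of the outreach scheme, and it blocks the spurious path from outreach scheme to outcome. Adjusting for it (i.e., using the within-department rates) gives the causal effect.
Within each level — Mathematics: 76.8% vs 89.7%; Economics: 40.1% vs 62.5%; Chemistry: 10.8% vs 34.3%; Physics: 1.3% vs 11.3% — the standard information pack is higher every time.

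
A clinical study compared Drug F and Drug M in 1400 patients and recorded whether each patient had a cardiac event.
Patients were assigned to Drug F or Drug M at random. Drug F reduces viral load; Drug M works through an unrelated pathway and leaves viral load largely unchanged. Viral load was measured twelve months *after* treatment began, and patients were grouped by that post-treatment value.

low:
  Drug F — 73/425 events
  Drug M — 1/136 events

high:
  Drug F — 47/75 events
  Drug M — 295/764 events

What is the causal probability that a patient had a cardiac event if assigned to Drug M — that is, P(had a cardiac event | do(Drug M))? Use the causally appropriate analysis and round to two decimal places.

The stratified and pooled comparisons disagree (Drug M wins within each viral load; Drug F wins overall), so the answer turns on the causal role of viral load.
Because the drug influences viral load, viral load is a post-treatment mediator, not a confounder. Stratifying on it would bias the estimate; the causal effect is the crude pooled difference.
So P(outcome | do(Drug M)) is just the pooled rate for Drug M: 296/900 = 0.329.

0.33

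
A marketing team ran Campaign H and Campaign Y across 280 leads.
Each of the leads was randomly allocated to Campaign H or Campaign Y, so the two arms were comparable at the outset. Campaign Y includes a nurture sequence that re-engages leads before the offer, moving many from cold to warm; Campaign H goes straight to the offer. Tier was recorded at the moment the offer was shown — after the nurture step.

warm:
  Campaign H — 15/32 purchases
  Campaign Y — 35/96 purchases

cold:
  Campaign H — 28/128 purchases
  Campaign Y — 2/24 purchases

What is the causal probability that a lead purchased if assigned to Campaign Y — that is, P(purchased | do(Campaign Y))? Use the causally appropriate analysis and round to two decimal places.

0.31

Engagement tier here is a post-treatment variable shaped by the campaign; conditioning on it would introduce bias rather than remove it. The overall comparison is the causal one.
So P(outcome | do(Campaign Y)) is just the pooled rate for Campaign Y: 37/120 = 0.308.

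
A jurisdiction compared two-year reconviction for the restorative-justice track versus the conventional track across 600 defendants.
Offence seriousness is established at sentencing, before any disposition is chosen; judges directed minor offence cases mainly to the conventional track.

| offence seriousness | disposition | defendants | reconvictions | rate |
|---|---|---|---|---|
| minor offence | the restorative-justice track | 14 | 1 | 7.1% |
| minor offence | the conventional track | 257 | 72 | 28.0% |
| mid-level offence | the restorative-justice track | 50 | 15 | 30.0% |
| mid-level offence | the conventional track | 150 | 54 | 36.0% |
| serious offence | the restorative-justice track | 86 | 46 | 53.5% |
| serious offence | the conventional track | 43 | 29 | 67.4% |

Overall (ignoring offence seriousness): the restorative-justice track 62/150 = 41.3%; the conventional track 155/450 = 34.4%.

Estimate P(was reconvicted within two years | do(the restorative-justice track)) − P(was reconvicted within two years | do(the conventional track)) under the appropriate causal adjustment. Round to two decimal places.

the restorative-justice track is lower inside every offence seriousness stratum but the conventional track is lower in aggregate. Whether to stratify depends on how offence seriousness relates to the disposition.
Offence seriousness differs across dispositions for reasons unrelated to any effect of the disposition itself, and it separately predicts the outcome — a classic confounder. We must compare within offence seriousness levels.
Adjusting over the population distribution of offence seriousness: 0.452·(0.071−0.280) + 0.333·(0.300−0.360) + 0.215·(0.535−0.674) = -0.144.

-0.14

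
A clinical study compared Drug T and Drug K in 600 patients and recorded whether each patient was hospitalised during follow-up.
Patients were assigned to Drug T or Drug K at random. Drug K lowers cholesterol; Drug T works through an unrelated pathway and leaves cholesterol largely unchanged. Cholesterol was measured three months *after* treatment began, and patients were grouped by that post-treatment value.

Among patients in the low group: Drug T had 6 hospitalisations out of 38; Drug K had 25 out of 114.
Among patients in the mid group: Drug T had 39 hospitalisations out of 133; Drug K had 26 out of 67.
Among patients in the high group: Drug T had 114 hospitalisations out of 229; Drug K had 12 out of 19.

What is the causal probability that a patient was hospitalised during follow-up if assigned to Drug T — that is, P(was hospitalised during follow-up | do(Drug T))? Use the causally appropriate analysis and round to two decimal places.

0.40

Cholesterol is downstream of the drug. One should not condition on a consequence of treatment, so the overall rates are the right comparison.
So P(outcome | do(Drug T)) is just the pooled rate for Drug T: 159/400 = 0.398.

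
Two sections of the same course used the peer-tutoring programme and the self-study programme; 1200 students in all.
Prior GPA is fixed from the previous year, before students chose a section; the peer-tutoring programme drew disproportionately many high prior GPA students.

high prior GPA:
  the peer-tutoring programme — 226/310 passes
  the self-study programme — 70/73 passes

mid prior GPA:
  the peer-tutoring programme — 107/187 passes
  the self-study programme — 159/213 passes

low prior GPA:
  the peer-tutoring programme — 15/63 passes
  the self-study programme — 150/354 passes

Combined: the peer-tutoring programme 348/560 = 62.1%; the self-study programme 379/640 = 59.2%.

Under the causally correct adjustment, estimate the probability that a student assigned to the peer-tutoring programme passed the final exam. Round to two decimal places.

Since prior GPA band is a pre-existing factor (not a product of the teaching method) and it affects the outcome on its own, it is a confounder. The stratified rates, not the pooled rate, identify the causal effect.
Standardising the peer-tutoring programme to the population prior GPA band mix: 0.319·226/310 + 0.333·107/187 + 0.347·15/63 = 0.506.

0.51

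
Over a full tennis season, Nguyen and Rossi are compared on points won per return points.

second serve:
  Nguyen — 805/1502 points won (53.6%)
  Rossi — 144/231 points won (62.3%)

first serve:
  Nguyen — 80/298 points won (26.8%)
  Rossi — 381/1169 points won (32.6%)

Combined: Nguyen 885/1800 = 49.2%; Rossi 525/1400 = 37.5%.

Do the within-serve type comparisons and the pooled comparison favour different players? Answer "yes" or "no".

Within each serve type level (second serve 53.6% vs 62.3%; first serve 26.8% vs 32.6%), Rossi has the higher rate every time. Pooled: 49.2% vs 37.5% — Nguyen has the higher rate overall. The two comparisons disagree.

yes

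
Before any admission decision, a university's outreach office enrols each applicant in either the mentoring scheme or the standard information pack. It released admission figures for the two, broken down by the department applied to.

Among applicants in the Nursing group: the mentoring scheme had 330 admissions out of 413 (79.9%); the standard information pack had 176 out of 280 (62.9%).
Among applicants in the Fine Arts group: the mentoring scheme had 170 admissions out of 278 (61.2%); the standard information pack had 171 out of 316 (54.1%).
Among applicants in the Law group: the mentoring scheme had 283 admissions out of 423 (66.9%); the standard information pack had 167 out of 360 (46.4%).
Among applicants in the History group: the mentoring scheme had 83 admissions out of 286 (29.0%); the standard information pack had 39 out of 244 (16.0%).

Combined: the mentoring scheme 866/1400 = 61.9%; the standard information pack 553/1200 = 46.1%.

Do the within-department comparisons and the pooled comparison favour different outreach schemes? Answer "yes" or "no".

Within each department level (Nursing 79.9% vs 62.9%; Fine Arts 61.2% vs 54.1%; Law 66.9% vs 46.4%; History 29.0% vs 16.0%), the mentoring scheme has the higher rate every time. Pooled: 61.9% vs 46.1% — the mentoring scheme has the higher rate overall. They agree.

no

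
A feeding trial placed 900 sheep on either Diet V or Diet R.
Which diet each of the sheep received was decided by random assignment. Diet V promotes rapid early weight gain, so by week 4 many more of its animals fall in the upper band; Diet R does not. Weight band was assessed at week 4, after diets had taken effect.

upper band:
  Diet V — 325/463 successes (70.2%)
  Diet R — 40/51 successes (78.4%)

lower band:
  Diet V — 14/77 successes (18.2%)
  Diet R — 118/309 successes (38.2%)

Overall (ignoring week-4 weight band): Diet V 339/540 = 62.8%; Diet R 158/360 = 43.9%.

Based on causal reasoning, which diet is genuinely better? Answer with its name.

Diet V

Within every week-4 weight band level Diet R has the higher rate, yet pooled Diet V does — Simpson's reversal.
Week-4 weight band is recorded after the diet and is itself shifted by it — it sits on the causal path from diet to outcome. Conditioning on a mediator would strip out part of the effect we want; the pooled comparison gives the total causal effect.
Pooled: Diet V 62.8% vs Diet R 43.9%; Diet V is higher overall.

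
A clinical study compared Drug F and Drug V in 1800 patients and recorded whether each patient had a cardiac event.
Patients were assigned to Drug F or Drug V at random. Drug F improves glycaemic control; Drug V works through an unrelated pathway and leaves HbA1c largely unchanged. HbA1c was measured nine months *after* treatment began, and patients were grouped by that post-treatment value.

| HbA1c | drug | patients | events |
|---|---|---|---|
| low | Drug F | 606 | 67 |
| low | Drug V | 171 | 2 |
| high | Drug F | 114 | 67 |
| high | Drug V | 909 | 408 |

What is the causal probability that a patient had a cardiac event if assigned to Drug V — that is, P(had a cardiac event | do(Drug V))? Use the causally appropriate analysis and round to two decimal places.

0.38

Drug V is lower inside every HbA1c stratum but Drug F is lower in aggregate. Whether to stratify depends on how HbA1c relates to the drug.
The distribution of HbA1c is itself part of what the drug does — it is an intermediate outcome. Holding it fixed would remove that part of the effect; the total effect is the pooled difference.
So P(outcome | do(Drug V)) is just the pooled rate for Drug V: 410/1080 = 0.380.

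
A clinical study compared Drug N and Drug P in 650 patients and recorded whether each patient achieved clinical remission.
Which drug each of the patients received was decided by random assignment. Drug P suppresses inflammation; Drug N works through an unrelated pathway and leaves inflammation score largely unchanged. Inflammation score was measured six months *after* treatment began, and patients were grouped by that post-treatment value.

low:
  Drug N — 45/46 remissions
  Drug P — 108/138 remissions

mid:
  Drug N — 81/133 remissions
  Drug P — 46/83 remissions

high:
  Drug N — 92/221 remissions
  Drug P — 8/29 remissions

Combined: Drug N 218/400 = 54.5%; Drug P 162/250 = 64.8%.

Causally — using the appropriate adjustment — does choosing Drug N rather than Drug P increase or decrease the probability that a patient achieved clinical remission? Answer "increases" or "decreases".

The stratified and pooled comparisons disagree (Drug N wins within each inflammation score; Drug P wins overall), so the answer turns on the causal role of inflammation score.
Because the drug influences inflammation score, inflammation score is a post-treatment mediator, not a confounder. Stratifying on it would bias the estimate; the causal effect is the crude pooled difference.
Pooled: Drug N 54.5% vs Drug P 64.8%; Drug P is higher overall.

decreases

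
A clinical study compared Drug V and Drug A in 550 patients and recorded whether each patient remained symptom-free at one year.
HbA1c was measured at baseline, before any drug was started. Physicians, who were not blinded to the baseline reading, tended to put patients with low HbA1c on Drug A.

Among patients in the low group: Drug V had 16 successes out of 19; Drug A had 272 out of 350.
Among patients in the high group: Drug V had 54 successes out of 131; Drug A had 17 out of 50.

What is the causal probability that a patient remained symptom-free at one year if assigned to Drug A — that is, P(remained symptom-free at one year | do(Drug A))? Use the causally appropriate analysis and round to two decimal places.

HbA1c satisfies the back-door criterion: it is not a descendant of the drug, and it blocks the spurious path from drug to outcome. Adjusting for it (i.e., using the within-HbA1c rates) gives the causal effect.
Standardising Drug A to the population HbA1c mix: 0.671·272/350 + 0.329·17/50 = 0.633.

0.63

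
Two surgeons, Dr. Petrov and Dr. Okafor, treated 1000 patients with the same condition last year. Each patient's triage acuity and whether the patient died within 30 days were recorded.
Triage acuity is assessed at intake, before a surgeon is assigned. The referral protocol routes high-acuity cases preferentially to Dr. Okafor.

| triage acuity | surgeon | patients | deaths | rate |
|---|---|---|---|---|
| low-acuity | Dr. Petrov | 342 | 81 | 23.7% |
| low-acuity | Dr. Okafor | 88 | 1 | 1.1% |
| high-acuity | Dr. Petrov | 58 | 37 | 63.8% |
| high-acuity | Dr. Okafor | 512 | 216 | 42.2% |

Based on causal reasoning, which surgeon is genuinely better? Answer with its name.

Triage acuity satisfies the back-door criterion: it is not a descendant of the surgeon, and it blocks the spurious path from surgeon to outcome. Adjusting for it (i.e., using the within-triage acuity rates) gives the causal effect.
Within each level — low-acuity: 23.7% vs 1.1%; high-acuity: 63.8% vs 42.2% — Dr. Okafor is lower every time.

Dr. Okafor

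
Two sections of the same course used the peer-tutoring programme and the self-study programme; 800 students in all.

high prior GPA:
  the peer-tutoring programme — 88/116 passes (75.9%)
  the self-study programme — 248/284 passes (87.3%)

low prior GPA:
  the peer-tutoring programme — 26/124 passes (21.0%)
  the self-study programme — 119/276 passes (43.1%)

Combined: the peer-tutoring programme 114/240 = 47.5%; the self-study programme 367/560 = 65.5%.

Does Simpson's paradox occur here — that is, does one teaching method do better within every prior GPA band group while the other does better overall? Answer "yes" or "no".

no

Within each prior GPA band level (high prior GPA 75.9% vs 87.3%; low prior GPA 21.0% vs 43.1%), the self-study programme has the higher rate every time. Pooled: 47.5% vs 65.5% — the self-study programme has the higher rate overall. They agree.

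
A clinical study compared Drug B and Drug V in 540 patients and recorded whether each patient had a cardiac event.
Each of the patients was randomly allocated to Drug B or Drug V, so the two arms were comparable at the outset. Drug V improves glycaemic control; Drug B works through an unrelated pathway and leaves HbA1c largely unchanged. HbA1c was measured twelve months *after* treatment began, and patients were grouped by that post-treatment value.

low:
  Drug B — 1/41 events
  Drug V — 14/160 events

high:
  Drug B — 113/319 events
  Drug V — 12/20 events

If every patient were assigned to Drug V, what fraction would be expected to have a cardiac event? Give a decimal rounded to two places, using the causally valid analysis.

Drug B is lower inside every HbA1c stratum but Drug V is lower in aggregate. Whether to stratify depends on how HbA1c relates to the drug.
HbA1c here is a post-treatment variable shaped by the drug; conditioning on it would introduce bias rather than remove it. The overall comparison is the causal one.
So P(outcome | do(Drug V)) is just the pooled rate for Drug V: 26/180 = 0.144.

0.14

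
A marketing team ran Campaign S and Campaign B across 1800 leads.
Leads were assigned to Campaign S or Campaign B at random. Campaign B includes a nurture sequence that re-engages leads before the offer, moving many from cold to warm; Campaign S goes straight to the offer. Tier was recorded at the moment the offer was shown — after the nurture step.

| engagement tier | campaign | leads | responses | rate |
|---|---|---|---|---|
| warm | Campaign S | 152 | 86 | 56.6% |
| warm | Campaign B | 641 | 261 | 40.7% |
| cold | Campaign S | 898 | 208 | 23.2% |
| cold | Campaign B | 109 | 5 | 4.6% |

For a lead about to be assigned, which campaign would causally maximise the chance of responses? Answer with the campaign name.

Campaign B

Engagement tier lies on the pathway campaign → engagement tier → outcome, so adjusting for it blocks the indirect effect. For the total causal effect of campaign, use the unadjusted pooled rates.
Pooled: Campaign S 28.0% vs Campaign B 35.5%; Campaign B is higher overall.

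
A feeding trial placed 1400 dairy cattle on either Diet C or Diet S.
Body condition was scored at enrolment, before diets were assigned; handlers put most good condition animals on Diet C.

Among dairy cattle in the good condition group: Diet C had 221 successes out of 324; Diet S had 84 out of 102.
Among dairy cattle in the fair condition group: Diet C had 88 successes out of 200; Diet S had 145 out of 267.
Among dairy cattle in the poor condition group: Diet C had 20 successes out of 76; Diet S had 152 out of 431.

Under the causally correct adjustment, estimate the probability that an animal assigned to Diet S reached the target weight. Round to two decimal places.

0.56

Starting body condition satisfies the back-door criterion: it is not a descendant of the diet, and it blocks the spurious path from diet to outcome. Adjusting for it (i.e., using the within-starting body condition rates) gives the causal effect.
Standardising Diet S to the population starting body condition mix: 0.304·84/102 + 0.334·145/267 + 0.362·152/431 = 0.559.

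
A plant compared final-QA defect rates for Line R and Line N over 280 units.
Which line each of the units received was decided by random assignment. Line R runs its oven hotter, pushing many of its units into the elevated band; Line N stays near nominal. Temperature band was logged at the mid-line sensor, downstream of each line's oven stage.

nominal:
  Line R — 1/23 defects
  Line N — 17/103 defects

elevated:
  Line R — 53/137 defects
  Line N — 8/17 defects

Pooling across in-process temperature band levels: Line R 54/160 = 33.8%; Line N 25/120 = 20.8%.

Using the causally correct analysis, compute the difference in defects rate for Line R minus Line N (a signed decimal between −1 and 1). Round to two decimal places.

In-process temperature band is downstream of the line. One should not condition on a consequence of treatment, so the overall rates are the right comparison.
The causal difference is the pooled difference: 0.338 − 0.208 = +0.129.

+0.13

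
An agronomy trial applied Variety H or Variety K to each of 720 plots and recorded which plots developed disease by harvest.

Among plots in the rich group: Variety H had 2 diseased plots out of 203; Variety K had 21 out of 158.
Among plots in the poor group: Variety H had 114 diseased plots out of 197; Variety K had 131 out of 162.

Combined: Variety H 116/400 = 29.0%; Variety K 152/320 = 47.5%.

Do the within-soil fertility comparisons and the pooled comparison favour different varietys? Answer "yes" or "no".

no

Within each soil fertility level (rich 1.0% vs 13.3%; poor 57.9% vs 80.9%), Variety H has the lower rate every time. Pooled: 29.0% vs 47.5% — Variety H has the lower rate overall. They agree.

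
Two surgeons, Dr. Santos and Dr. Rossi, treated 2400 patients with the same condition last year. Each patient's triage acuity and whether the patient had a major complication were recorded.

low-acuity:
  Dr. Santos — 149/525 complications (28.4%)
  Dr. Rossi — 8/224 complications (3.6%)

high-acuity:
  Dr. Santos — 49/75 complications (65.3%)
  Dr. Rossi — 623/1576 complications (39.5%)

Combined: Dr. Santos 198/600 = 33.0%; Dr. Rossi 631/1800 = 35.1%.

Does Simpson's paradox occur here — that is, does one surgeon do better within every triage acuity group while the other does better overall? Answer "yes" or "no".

yes

Within each triage acuity level (low-acuity 28.4% vs 3.6%; high-acuity 65.3% vs 39.5%), Dr. Rossi has the lower rate every time. Pooled: 33.0% vs 35.1% — Dr. Santos has the lower rate overall. The two comparisons disagree.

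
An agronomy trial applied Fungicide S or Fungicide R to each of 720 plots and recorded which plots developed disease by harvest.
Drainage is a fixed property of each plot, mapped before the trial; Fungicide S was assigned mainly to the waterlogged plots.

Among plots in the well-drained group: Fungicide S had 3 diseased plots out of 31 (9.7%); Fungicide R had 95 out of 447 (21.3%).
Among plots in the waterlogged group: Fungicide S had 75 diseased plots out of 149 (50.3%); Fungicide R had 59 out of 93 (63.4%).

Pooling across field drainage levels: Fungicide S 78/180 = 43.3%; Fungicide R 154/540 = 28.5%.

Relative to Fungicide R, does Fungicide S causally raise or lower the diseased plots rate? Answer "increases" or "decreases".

decreases

Within every field drainage level Fungicide S has the lower rate, yet pooled Fungicide R does — Simpson's reversal.
Since field drainage is a pre-existing factor (not a product of the fungicide) and it affects the outcome on its own, it is a confounder. The stratified rates, not the pooled rate, identify the causal effect.
Within each level — well-drained: 9.7% vs 21.3%; waterlogged: 50.3% vs 63.4% — Fungicide S is lower every time.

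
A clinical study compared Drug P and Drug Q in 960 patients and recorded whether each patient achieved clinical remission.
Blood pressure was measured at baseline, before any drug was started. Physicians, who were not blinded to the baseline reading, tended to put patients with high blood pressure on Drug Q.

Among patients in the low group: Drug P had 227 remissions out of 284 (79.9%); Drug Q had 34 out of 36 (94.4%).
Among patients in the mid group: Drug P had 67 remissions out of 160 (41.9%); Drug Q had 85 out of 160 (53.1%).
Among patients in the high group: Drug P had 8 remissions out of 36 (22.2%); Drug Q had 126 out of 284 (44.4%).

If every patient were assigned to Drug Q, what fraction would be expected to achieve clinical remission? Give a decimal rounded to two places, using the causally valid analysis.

0.64

Drug Q is higher inside every blood pressure stratum but Drug P is higher in aggregate. Whether to stratify depends on how blood pressure relates to the drug.
Since blood pressure is a pre-existing factor (not a product of the drug) and it affects the outcome on its own, it is a confounder. The stratified rates, not the pooled rate, identify the causal effect.
Standardising Drug Q to the population blood pressure mix: 0.333·34/36 + 0.333·85/160 + 0.333·126/284 = 0.640.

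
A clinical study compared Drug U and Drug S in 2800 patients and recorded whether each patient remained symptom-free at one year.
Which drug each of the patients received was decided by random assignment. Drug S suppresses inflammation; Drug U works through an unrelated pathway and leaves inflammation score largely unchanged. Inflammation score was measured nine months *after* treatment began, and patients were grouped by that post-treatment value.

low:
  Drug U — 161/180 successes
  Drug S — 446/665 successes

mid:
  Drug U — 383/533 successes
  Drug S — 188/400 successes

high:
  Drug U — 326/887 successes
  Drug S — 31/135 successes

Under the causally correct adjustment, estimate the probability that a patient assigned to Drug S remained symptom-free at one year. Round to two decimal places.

The distribution of inflammation score is itself part of what the drug does — it is an intermediate outcome. Holding it fixed would remove that part of the effect; the total effect is the pooled difference.
So P(outcome | do(Drug S)) is just the pooled rate for Drug S: 665/1200 = 0.554.

0.55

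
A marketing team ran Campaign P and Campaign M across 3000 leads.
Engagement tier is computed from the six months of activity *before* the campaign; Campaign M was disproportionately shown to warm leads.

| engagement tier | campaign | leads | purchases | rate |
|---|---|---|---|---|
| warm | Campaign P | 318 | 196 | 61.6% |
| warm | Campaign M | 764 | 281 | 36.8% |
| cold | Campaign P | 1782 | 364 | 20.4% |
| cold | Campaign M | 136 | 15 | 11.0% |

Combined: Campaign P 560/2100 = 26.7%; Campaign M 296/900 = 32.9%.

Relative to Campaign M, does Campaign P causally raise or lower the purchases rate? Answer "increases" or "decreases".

increases

Nothing the campaign does changes engagement tier; the imbalance is an allocation artefact. With engagement tier also predicting the outcome, the pooled figure is confounded, and the within-stratum comparison is the causal one.
Within each level — warm: 61.6% vs 36.8%; cold: 20.4% vs 11.0% — Campaign P is higher every time.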